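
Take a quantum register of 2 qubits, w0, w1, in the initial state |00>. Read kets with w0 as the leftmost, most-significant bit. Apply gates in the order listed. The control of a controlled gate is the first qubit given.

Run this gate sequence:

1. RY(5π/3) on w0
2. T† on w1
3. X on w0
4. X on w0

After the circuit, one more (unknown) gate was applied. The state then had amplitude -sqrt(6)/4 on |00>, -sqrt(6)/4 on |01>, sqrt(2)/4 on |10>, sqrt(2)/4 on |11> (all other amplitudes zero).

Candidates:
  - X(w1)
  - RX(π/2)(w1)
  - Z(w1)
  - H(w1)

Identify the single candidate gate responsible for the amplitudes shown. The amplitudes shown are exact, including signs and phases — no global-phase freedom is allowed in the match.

The unique candidate consistent with the amplitudes is H(w1).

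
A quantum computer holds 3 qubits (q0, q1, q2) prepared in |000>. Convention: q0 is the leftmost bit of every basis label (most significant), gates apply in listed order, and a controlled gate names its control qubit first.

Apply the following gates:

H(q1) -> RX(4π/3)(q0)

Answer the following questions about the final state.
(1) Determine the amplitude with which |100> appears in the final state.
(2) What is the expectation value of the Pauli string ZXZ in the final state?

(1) The amplitude on |100> is -sqrt(6)*I/4.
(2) The expectation value of ZXZ is -1/2.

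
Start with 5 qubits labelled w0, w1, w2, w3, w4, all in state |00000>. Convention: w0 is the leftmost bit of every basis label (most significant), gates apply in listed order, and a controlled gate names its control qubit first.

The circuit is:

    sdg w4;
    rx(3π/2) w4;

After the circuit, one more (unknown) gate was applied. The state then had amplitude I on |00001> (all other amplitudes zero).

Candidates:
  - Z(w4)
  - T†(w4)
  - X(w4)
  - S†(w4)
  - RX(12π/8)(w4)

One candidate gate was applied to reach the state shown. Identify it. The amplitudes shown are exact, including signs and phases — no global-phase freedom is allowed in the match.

It was RX(12π/8)(w4) that produced the state shown.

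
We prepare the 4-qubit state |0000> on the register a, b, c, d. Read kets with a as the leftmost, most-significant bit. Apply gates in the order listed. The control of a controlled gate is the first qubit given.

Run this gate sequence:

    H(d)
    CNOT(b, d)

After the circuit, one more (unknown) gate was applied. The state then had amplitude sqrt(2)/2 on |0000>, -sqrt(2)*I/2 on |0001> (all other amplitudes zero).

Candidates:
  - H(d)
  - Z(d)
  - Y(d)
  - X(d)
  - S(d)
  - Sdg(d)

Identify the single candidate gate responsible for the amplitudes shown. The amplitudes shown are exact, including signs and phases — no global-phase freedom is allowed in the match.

The unique candidate consistent with the amplitudes is Sdg(d).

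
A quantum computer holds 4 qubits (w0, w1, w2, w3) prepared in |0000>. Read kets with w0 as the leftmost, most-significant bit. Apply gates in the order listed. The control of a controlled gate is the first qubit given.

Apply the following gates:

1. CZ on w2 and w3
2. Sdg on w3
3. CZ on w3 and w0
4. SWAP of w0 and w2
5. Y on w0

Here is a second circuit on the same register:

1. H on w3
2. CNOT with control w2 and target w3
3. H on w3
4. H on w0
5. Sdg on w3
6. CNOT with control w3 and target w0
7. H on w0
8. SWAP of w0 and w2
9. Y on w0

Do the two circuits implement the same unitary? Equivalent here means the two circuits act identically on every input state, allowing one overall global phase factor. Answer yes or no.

Yes: on every input state the two circuits agree up to one overall phase factor.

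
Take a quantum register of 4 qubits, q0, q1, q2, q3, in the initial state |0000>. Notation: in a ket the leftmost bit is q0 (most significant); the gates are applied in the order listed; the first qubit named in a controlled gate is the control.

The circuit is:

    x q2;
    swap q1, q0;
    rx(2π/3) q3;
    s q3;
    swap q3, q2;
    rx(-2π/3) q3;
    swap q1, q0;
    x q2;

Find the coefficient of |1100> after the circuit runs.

|1100> carries amplitude 0 in the final state.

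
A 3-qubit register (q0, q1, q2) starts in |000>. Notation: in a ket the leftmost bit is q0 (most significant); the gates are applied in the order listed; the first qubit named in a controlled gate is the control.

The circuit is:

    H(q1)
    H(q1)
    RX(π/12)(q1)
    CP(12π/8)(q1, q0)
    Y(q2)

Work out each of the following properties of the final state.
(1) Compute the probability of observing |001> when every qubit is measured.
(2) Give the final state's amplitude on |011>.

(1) Outcome |001> occurs with probability sqrt(2)/8 + sqrt(6)/8 + 1/2. Key observation: the block from step 1 through step 2 cancels to the identity and can be dropped.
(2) The final state's coefficient on |011> equals -sqrt(6 - 3*sqrt(2))/4 + sqrt(sqrt(2) + 2)/4.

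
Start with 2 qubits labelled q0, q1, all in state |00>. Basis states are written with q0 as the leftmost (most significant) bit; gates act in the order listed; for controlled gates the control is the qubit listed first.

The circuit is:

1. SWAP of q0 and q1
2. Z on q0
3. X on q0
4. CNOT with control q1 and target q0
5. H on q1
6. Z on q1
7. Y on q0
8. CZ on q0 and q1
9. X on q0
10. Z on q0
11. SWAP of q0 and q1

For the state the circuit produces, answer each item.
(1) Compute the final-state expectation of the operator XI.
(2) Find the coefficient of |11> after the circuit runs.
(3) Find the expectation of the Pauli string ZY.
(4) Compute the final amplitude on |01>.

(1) The observable XI averages to -1.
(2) The amplitude on |11> is -sqrt(2)*I/2.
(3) The expectation value of ZY is 0.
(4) The amplitude on |01> is sqrt(2)*I/2.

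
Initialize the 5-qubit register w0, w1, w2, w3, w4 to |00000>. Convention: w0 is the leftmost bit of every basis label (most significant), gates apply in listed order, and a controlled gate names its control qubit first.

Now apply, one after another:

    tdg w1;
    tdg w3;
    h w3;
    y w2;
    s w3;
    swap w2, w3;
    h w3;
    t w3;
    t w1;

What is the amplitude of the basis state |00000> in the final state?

|00000> carries amplitude I/2 in the final state.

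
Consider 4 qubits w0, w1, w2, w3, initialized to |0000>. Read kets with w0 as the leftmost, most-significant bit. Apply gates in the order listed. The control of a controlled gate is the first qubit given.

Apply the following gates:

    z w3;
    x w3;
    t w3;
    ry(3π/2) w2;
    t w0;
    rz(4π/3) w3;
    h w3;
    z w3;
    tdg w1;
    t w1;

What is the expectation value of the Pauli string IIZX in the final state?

The expectation value of IIZX is 0.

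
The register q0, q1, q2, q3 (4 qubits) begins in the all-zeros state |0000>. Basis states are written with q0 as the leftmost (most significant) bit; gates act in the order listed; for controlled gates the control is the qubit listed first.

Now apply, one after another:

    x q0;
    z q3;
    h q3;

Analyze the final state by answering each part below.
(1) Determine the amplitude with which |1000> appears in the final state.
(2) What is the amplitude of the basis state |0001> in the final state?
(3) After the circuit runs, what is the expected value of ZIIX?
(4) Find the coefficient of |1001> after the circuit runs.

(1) The amplitude on |1000> is sqrt(2)/2.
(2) The final state's coefficient on |0001> equals 0.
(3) In the final state, ZIIX has expectation -1.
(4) |1001> carries amplitude sqrt(2)/2 in the final state.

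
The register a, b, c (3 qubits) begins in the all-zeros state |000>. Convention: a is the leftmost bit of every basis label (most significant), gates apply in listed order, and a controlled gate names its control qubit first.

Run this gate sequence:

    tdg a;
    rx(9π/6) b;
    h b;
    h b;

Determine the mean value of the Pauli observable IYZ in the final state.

The observable IYZ averages to 1. Key observation: gates 3-4 undo each other exactly, leaving only the rest of the circuit to track.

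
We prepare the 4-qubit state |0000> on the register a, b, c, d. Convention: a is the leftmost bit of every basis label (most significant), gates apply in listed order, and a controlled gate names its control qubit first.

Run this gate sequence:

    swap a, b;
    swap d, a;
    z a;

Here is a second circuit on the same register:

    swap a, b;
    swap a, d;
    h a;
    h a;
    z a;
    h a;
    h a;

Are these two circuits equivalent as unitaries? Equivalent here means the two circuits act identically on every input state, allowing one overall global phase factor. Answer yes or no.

Yes, they are equivalent — the unitaries differ by at most a global phase.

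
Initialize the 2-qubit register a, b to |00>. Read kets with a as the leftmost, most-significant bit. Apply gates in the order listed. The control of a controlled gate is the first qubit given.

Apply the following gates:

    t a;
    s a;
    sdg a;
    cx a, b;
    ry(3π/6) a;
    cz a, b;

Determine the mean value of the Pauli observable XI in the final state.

The expectation value of XI is 1.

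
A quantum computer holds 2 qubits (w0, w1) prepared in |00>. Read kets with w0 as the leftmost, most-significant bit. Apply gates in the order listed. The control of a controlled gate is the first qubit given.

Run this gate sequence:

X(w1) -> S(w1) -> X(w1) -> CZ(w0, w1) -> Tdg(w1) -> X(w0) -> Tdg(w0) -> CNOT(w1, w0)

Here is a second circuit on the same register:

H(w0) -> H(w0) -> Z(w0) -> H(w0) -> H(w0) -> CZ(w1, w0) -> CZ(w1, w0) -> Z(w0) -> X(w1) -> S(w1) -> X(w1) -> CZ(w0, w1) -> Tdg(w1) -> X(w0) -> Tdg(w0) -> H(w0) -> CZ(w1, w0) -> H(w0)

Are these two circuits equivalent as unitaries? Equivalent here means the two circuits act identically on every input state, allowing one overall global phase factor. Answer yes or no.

Yes — the two circuits implement the same unitary up to a global phase.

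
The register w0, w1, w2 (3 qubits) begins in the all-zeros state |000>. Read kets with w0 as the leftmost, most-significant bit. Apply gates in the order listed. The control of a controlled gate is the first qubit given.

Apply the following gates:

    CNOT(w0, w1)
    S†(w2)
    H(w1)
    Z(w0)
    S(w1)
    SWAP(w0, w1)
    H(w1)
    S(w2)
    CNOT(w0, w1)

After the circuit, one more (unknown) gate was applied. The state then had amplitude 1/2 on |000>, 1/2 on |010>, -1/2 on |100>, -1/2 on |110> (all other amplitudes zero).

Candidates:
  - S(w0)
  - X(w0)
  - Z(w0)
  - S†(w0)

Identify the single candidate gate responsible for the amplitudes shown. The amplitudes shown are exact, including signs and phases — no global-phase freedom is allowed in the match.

The unique candidate consistent with the amplitudes is S(w0).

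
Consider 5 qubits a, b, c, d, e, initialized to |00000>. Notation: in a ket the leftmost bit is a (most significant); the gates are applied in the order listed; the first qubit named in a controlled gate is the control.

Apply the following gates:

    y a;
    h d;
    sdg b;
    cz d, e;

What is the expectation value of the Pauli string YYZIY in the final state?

The expectation value of YYZIY is 0.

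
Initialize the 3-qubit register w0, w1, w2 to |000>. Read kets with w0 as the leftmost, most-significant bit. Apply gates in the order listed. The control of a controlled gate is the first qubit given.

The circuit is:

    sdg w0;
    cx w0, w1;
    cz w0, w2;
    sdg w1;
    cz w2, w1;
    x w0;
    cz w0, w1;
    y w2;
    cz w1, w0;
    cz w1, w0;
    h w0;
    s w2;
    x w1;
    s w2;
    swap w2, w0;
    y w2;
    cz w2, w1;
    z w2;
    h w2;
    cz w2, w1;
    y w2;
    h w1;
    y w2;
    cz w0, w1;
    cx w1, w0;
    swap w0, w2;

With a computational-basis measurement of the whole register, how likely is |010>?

The probability of measuring |010> is 1/2.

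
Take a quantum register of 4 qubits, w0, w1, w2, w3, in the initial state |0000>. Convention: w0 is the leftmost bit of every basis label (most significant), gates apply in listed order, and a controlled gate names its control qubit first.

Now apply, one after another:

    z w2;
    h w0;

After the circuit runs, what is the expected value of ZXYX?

The expectation value of ZXYX is 0.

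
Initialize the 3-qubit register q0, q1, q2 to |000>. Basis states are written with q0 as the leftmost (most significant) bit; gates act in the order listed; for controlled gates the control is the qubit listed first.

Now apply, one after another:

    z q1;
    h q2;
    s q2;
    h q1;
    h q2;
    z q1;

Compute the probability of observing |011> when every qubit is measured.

The probability of measuring |011> is 1/4.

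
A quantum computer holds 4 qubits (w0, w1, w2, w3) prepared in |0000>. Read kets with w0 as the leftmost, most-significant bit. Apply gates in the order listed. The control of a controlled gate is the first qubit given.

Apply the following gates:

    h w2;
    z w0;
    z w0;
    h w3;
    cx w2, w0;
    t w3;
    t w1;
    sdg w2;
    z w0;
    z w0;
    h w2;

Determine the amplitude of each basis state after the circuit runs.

The final amplitudes are sqrt(2)/4 on |0000>, sqrt(2)*exp(I*pi/4)/4 on |0001>, sqrt(2)/4 on |0010>, sqrt(2)*exp(I*pi/4)/4 on |0011>, 0 on |0100>, 0 on |0101>, 0 on |0110>, 0 on |0111>, -sqrt(2)*I/4 on |1000>, -sqrt(2)*exp(3*I*pi/4)/4 on |1001>, sqrt(2)*I/4 on |1010>, sqrt(2)*exp(3*I*pi/4)/4 on |1011>, 0 on |1100>, 0 on |1101>, 0 on |1110>, 0 on |1111>.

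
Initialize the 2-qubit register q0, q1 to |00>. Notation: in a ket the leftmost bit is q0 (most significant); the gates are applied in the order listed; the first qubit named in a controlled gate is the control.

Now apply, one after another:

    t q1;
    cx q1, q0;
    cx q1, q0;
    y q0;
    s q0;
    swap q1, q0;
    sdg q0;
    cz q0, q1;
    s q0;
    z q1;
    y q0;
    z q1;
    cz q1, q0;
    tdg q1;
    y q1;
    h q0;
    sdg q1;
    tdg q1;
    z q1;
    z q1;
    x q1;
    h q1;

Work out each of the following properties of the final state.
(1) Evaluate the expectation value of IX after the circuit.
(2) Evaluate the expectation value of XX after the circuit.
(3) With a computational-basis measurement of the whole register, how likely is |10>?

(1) The expectation value of IX is -1. Key observation: steps 2-3 multiply out to the identity, so the circuit reduces to the remaining gates.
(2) The observable XX averages to 1.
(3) The probability of measuring |10> is 1/4.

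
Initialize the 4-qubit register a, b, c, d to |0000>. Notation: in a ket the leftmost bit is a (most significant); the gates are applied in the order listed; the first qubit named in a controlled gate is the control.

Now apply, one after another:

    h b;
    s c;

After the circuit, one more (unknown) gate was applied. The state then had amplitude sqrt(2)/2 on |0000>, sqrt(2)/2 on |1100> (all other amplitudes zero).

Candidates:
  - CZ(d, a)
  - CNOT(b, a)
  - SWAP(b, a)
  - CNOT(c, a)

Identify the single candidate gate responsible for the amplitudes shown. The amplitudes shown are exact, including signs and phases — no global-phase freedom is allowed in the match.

The applied gate was CNOT(b, a).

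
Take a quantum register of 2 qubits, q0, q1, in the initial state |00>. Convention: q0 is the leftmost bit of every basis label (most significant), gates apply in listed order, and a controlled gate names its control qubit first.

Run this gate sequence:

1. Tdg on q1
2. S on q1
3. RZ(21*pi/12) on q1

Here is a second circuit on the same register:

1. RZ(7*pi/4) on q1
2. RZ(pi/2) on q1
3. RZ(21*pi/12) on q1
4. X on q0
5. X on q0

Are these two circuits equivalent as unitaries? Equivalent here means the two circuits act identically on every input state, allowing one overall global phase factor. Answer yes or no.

Yes: on every input state the two circuits agree up to one overall phase factor.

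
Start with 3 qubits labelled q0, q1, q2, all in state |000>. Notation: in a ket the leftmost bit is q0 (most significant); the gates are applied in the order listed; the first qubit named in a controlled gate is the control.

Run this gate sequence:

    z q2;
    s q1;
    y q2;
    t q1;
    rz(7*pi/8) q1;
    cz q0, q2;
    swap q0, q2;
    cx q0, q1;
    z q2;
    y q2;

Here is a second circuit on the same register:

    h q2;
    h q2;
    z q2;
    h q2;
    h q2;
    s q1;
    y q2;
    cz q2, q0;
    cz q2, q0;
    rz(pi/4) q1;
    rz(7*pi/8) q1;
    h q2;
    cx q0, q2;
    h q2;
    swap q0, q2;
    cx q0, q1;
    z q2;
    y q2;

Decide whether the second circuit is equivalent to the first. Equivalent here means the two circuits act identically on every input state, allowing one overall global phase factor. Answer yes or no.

Yes: on every input state the two circuits agree up to one overall phase factor.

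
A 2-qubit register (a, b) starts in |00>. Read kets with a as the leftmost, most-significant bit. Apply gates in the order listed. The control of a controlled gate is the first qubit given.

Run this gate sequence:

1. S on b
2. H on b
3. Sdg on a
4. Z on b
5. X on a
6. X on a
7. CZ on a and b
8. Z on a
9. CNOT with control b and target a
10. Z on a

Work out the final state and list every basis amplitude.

After the circuit, the state carries amplitude sqrt(2)/2 on |00>, 0 on |01>, 0 on |10>, sqrt(2)/2 on |11>.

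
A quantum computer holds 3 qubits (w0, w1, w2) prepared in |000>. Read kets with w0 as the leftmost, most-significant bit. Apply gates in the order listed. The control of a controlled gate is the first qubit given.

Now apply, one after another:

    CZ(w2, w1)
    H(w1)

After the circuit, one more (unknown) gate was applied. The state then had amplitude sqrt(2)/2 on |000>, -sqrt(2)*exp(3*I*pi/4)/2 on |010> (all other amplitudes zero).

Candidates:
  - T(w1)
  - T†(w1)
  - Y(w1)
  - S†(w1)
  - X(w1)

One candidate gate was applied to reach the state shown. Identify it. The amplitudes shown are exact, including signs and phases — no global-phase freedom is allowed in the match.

The unique candidate consistent with the amplitudes is T†(w1).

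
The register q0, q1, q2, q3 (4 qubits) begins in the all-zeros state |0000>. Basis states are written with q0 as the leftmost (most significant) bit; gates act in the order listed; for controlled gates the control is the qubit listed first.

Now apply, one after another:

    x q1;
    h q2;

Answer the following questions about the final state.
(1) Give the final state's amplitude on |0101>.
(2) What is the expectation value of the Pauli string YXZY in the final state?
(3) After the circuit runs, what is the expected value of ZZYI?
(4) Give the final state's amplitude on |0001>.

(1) The amplitude on |0101> is 0.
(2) The expectation value of YXZY is 0.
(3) The observable ZZYI averages to 0.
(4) The amplitude on |0001> is 0.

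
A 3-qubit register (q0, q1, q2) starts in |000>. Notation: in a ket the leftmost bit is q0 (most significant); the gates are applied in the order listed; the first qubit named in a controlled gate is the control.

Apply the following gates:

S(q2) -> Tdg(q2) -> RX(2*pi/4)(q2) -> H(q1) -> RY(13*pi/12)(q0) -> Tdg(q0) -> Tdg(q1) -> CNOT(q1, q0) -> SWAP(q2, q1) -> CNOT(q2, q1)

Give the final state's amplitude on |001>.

The amplitude on |001> is -sqrt(3*sqrt(2) + 6)/8 - sqrt(2 - sqrt(2))/8.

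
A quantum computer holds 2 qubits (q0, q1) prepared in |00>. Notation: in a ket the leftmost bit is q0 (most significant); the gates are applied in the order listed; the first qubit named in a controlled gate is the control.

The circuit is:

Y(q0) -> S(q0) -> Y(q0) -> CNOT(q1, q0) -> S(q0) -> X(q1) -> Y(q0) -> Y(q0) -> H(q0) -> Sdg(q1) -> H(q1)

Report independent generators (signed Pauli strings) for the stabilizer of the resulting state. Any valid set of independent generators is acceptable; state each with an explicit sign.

One valid set of independent stabilizer generators is +XI, -IX (any independent generating set of the same group is equally correct).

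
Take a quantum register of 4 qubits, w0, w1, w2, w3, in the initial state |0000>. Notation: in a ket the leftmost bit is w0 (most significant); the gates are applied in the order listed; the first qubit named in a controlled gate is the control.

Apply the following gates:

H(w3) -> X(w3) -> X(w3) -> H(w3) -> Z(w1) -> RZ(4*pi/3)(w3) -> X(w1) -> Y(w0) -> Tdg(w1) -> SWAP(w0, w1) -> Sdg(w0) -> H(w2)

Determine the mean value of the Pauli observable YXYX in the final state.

The observable YXYX averages to 0. Key observation: steps 1-4 multiply out to the identity, so the circuit reduces to the remaining gates.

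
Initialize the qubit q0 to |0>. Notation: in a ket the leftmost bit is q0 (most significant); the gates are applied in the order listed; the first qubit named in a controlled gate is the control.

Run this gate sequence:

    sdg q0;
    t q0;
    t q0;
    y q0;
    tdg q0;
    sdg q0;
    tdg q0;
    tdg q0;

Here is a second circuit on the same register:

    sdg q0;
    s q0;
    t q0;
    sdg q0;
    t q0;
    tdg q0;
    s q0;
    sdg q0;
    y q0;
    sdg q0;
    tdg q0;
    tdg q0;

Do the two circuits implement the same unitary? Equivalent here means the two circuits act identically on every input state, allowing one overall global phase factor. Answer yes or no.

No, they are not equivalent — no single phase factor reconciles the two unitaries.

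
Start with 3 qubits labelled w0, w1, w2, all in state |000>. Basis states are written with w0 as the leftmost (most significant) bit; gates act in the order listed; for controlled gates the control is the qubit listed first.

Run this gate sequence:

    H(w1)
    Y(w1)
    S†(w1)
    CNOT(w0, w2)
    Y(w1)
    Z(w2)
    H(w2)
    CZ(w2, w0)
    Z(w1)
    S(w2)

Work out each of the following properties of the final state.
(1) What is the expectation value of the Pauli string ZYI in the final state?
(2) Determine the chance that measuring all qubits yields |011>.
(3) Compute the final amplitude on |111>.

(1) The expectation value of ZYI is -1.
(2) Outcome |011> occurs with probability 1/4.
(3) The final state's coefficient on |111> equals 0.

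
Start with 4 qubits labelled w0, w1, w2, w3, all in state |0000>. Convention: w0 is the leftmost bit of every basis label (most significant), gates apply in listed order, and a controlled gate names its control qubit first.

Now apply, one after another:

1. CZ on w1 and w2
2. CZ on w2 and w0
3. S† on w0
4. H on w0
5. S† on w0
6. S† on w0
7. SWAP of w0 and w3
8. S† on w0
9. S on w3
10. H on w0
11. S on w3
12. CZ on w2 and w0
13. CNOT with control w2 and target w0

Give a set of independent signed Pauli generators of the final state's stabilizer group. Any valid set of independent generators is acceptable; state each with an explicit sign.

One valid set of independent stabilizer generators is +XIII, +IIIX, +IZII, +IIZI (any independent generating set of the same group is equally correct).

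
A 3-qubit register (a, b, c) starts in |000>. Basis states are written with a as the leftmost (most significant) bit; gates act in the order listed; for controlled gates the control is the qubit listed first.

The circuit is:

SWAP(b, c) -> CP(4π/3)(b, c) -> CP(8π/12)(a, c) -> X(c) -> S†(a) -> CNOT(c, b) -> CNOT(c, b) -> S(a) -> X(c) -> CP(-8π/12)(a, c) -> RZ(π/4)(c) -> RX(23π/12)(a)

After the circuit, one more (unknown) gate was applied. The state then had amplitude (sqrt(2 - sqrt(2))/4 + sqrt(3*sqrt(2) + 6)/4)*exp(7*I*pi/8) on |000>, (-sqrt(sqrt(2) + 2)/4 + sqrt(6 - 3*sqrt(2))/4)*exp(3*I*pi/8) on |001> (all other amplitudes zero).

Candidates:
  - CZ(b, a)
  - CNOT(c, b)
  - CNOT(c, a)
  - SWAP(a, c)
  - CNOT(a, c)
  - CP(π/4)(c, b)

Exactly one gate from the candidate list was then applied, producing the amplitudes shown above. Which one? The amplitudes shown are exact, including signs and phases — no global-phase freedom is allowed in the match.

It was SWAP(a, c) that produced the state shown.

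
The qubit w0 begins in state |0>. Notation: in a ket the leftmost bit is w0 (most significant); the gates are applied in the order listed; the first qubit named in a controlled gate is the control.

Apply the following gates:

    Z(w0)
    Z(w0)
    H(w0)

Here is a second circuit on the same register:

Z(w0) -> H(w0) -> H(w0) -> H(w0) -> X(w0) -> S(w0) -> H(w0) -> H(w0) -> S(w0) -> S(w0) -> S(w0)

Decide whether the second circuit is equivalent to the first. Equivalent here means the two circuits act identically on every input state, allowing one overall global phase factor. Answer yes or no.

Yes — the two circuits implement the same unitary up to a global phase.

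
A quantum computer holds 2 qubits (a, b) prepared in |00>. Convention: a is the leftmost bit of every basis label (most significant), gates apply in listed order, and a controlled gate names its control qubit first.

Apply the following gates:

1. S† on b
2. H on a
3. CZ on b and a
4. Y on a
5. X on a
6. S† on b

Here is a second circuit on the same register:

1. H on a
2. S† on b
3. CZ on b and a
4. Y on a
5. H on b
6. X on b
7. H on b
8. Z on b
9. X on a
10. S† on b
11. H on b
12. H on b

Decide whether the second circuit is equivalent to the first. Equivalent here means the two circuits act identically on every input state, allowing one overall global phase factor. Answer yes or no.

Yes, they are equivalent — the unitaries differ by at most a global phase.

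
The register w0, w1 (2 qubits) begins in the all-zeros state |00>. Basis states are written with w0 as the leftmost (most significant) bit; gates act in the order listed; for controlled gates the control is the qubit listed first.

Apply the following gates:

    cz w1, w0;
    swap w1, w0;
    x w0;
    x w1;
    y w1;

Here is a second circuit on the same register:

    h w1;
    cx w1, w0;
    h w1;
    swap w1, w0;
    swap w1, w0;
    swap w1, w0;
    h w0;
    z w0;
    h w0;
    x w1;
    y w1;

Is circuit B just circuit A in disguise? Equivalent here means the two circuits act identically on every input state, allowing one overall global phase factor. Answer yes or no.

No: there is an input state on which the two circuits produce genuinely different outputs (not merely differing by a phase).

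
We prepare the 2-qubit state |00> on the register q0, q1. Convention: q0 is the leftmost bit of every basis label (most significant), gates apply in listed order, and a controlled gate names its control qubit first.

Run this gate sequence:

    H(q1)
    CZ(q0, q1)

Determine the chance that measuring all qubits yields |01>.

A full measurement returns |01> with probability 1/2.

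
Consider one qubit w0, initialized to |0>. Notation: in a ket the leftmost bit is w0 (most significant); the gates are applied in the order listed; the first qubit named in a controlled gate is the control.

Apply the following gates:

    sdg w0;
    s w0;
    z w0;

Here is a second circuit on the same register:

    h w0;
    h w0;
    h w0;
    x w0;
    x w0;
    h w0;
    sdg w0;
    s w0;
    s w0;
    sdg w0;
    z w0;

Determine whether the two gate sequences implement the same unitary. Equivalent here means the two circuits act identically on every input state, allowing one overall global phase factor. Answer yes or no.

Yes: on every input state the two circuits agree up to one overall phase factor.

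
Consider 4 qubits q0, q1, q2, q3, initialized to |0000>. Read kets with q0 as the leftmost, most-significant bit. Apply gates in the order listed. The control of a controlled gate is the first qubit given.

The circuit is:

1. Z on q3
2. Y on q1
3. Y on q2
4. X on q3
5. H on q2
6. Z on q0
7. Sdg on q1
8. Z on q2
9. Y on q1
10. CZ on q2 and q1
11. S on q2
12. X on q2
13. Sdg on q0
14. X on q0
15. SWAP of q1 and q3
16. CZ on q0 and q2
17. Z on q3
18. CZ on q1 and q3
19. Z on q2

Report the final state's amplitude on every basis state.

The resulting statevector has amplitude sqrt(2)*I/2 on |1100>, sqrt(2)/2 on |1110>, and 0 on every other basis state.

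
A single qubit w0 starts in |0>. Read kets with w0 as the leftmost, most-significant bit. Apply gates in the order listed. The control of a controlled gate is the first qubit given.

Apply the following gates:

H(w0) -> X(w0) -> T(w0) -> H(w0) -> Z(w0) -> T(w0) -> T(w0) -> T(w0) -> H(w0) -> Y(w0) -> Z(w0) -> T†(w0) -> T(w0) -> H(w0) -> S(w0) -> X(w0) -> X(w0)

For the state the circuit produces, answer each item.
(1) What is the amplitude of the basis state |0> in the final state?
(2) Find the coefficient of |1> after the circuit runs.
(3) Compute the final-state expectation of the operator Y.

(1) |0> carries amplitude -I/2 - exp(3*I*pi/4)/2 in the final state.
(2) The final state's coefficient on |1> equals 1/2 + exp(3*I*pi/4)/2.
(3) The expectation value of Y is 1/2.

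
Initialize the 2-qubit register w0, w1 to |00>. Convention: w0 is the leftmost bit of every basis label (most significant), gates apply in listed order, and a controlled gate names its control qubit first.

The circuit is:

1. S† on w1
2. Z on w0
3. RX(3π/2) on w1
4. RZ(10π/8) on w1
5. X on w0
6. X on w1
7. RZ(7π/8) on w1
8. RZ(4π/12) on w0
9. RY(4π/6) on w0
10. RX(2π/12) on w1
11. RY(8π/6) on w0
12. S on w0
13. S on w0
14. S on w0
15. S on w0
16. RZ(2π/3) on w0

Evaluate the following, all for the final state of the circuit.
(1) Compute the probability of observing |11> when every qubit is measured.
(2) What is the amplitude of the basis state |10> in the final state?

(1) The probability of measuring |11> is sqrt(2 - sqrt(2))/8 + 1/2. Key observation: steps 12-15 multiply out to the identity, so the circuit reduces to the remaining gates.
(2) The amplitude on |10> is (-sqrt(3) - 1 - sqrt(3)*exp(5*I*pi/8) + exp(5*I*pi/8))*exp(3*I*pi/16)/4.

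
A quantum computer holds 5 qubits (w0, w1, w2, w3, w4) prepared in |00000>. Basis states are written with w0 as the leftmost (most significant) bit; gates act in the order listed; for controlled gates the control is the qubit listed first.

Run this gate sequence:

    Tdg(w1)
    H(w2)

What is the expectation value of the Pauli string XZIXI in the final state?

In the final state, XZIXI has expectation 0.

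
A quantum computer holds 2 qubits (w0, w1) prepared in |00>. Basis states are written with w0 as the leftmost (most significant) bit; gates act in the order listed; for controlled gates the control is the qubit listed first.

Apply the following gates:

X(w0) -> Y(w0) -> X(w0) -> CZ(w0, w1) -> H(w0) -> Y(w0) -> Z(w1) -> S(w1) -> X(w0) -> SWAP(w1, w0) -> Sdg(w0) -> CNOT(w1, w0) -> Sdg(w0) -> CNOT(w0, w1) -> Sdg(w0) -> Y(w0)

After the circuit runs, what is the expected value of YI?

The expectation value of YI is 0.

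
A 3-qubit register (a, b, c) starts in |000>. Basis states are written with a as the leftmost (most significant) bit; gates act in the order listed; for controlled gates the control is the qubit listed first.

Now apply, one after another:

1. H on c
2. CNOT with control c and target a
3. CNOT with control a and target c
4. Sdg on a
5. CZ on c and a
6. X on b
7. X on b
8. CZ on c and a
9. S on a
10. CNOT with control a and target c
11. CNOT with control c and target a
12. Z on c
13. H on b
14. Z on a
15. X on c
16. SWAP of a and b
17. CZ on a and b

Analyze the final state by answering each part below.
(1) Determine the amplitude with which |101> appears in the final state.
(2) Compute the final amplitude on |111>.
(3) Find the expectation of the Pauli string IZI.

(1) The amplitude on |101> is 1/2. Key observation: gates 3-10 undo each other exactly, leaving only the rest of the circuit to track.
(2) |111> carries amplitude 0 in the final state.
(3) The observable IZI averages to 1.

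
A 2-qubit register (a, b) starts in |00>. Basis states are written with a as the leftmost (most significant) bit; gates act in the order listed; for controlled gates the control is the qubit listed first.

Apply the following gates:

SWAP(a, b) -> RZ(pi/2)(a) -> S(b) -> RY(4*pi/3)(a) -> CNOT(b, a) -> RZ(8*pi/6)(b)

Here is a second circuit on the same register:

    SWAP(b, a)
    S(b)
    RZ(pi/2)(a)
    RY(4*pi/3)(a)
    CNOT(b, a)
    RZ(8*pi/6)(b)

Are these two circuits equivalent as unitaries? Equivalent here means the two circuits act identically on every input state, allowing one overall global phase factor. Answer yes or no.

Yes, they are equivalent — the unitaries differ by at most a global phase.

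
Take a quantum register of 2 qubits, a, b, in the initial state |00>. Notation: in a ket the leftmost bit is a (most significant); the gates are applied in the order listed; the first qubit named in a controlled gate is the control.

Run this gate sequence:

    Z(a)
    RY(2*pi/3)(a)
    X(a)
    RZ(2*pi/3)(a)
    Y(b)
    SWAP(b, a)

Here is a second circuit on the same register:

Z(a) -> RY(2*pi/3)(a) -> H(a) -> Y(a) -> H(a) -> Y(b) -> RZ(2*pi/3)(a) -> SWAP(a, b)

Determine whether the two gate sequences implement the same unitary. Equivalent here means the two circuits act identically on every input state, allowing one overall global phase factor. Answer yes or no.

No, they are not equivalent — no single phase factor reconciles the two unitaries.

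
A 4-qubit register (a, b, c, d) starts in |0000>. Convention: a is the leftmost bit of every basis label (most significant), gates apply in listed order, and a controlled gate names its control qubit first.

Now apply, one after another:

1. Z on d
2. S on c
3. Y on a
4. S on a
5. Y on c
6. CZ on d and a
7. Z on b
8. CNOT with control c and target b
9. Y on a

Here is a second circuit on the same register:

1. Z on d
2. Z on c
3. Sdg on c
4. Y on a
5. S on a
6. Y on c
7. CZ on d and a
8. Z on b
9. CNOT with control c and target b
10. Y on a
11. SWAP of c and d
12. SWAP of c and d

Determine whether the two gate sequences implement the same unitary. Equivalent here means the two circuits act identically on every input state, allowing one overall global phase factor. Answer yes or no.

Yes — the two circuits implement the same unitary up to a global phase.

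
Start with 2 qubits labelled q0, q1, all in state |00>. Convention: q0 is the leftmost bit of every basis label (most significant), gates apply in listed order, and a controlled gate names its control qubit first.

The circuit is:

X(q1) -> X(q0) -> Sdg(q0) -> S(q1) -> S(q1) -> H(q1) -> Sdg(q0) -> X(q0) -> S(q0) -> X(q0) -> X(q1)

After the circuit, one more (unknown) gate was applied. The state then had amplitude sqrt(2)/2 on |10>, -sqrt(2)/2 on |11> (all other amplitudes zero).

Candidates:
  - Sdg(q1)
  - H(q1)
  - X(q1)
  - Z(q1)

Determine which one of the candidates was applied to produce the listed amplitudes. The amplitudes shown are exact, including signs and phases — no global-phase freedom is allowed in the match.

The applied gate was X(q1).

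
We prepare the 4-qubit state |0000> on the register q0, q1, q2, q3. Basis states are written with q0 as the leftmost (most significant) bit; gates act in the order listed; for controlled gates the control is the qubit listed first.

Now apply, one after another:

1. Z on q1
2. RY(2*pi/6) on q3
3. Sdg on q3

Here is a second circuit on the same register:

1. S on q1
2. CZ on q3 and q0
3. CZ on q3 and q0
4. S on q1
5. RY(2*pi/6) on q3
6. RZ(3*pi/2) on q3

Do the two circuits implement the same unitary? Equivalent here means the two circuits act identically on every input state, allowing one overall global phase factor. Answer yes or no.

Yes, they are equivalent — the unitaries differ by at most a global phase.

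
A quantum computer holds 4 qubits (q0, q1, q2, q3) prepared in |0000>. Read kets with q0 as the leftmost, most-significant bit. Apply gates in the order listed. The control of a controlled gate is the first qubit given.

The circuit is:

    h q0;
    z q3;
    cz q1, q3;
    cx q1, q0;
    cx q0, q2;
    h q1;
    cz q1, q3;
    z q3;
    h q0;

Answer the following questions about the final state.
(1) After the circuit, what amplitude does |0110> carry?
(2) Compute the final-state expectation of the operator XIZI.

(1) The final state's coefficient on |0110> equals sqrt(2)/4.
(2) The observable XIZI averages to 1.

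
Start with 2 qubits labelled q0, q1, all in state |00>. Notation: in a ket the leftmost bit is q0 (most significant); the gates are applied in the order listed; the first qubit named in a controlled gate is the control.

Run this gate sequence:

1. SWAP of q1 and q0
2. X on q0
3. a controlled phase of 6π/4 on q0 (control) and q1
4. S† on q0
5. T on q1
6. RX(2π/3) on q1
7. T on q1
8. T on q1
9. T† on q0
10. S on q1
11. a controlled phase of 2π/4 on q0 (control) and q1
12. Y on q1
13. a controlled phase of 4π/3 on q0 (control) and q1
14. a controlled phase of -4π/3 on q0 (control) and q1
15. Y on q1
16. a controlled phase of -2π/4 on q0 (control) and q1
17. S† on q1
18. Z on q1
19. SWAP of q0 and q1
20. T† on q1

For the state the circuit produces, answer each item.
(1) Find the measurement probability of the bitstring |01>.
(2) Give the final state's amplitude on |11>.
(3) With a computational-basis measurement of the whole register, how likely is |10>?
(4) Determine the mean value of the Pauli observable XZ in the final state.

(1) The probability of measuring |01> is 1/4. Key observation: steps 10-17 multiply out to the identity, so the circuit reduces to the remaining gates.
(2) The amplitude on |11> is sqrt(3)/2.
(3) A full measurement returns |10> with probability 0.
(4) The observable XZ averages to sqrt(3)/2.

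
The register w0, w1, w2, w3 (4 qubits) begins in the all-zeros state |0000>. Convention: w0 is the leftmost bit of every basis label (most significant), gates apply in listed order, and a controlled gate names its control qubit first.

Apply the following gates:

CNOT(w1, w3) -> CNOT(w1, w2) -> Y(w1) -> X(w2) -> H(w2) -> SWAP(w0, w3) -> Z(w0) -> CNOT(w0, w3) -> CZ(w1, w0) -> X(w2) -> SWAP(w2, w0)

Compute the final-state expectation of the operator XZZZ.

In the final state, XZZZ has expectation 1.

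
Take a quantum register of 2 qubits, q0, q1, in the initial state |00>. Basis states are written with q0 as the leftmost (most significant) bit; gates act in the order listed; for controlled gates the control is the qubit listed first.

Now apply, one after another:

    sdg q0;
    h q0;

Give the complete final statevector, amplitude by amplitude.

The final amplitudes are sqrt(2)/2 on |00>, 0 on |01>, sqrt(2)/2 on |10>, 0 on |11>.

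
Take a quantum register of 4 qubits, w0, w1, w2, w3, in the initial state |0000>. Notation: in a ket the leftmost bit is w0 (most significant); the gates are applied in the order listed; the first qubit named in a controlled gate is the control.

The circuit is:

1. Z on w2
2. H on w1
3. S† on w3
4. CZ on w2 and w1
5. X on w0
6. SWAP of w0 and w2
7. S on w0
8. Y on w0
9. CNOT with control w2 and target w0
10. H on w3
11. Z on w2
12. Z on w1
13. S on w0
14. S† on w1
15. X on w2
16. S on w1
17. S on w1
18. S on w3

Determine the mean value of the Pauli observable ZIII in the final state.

The observable ZIII averages to 1.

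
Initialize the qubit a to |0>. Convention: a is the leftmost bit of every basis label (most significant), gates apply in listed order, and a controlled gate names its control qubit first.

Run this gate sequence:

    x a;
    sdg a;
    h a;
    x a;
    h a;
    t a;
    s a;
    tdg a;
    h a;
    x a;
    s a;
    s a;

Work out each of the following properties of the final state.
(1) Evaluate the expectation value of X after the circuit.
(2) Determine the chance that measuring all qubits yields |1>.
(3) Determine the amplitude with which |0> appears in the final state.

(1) The expectation value of X is 1.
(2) The probability of measuring |1> is 1/2.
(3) The final state's coefficient on |0> equals sqrt(2)/2.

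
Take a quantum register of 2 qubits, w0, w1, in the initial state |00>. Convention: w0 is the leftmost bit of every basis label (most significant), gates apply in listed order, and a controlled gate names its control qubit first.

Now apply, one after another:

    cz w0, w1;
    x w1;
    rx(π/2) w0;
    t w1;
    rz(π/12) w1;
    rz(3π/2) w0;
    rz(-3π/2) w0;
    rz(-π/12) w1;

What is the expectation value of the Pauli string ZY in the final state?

In the final state, ZY has expectation 0. Key observation: gates 5-8 undo each other exactly, leaving only the rest of the circuit to track.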